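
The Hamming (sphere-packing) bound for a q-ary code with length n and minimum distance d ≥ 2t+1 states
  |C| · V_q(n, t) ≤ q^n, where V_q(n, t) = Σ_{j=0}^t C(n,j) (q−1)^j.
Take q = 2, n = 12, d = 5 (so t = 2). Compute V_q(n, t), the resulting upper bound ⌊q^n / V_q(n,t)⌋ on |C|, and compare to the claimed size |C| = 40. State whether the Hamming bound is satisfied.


V_q(n, t) = 79, q^n = 4096, Hamming bound = 51, |C| = 40 ≤ bound (satisfied).

Step 1: Compute V_q(n, t) = Σ_{j=0}^2 C(n, j) (q−1)^j.
  j = 0: C(12,0)·(1)^0 = 1·1 = 1.
  j = 1: C(12,1)·(1)^1 = 12·1 = 12.
  j = 2: C(12,2)·(1)^2 = 66·1 = 66.
  V_q(n, t) = 1 + 12 + 66 = 79.
Step 2: q^n = 2^12 = 4096.
Step 3: Hamming bound ⌊q^n / V_q(n,t)⌋ = ⌊4096/79⌋ = 51.
Step 4: Compare |C| = 40 to 51: satisfied.
The claimed |C| lies below the Hamming bound.


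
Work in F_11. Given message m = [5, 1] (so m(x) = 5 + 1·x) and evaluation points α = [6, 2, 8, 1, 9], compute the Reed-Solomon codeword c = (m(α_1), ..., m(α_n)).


c = [0, 7, 2, 6, 3]

Message polynomial: m(x) = 5 + 1·x (mod 11).
For each evaluation point α_i, compute m(α_i) mod 11:
  α_1 = 6: Horner steps 1 → 0, so m(6) = 0.
  α_2 = 2: Horner steps 1 → 7, so m(2) = 7.
  α_3 = 8: Horner steps 1 → 2, so m(8) = 2.
  α_4 = 1: Horner steps 1 → 6, so m(1) = 6.
  α_5 = 9: Horner steps 1 → 3, so m(9) = 3.
Codeword c = [0, 7, 2, 6, 3] ∈ F_11^5.


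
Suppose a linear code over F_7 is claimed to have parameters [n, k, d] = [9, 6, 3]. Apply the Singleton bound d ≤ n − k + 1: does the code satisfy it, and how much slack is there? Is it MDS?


Singleton RHS = n − k + 1 = 4, slack = 1, bound satisfied, not MDS.

Singleton bound: d ≤ n − k + 1.
Here n = 9, k = 6, so n − k + 1 = 4.
Given d = 3, check d ≤ 4: YES.
Slack = (n − k + 1) − d = 1.
The code is NOT MDS (slack = 1 > 0).
Description: the claimed parameters are [9, 6, 3]_7; such a code would be non-MDS.


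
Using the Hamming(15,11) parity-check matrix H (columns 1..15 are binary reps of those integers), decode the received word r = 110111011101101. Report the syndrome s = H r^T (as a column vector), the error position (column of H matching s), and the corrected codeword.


s = (0, 0, 0, 1)^T, error position = 1, corrected codeword c = 010111011101101

Compute s = H r^T mod 2 one row at a time:
  s_1 = 1 + 1 + 1 + 0 + 1 + 1 + 0 + 1 = 6 ≡ 0 (mod 2).
  s_2 = 1 + 1 + 1 + 0 + 1 + 1 + 0 + 1 = 6 ≡ 0 (mod 2).
  s_3 = 1 + 0 + 1 + 0 + 1 + 0 + 0 + 1 = 4 ≡ 0 (mod 2).
  s_4 = 1 + 0 + 1 + 0 + 1 + 0 + 1 + 1 = 5 ≡ 1 (mod 2).
s = (0, 0, 0, 1)^T — this equals column 1 of H (binary 0001), so error is at position 1.
Correct: flip bit 1 of r = 110111011101101 to get c = 010111011101101.


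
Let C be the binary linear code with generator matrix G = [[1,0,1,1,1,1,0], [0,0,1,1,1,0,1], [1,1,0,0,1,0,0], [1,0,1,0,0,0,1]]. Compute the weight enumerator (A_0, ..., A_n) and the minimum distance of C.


Weight distribution: A_0 = 1, A_2 = 2, A_3 = 4, A_4 = 5, A_5 = 4. Minimum distance d = 2.

Enumerate all 2^4 = 16 messages m ∈ F_2^4.
For each, compute codeword c = mG in F_2^7, then tally its weight.
  m = 0000 → c = 0000000, weight = 0.
  m = 1000 → c = 1011110, weight = 5.
  m = 0100 → c = 0011101, weight = 4.
  m = 1100 → c = 1000011, weight = 3.
  m = 0010 → c = 1100100, weight = 3.
  m = 1010 → c = 0111010, weight = 4.
  m = 0110 → c = 1111001, weight = 5.
  m = 1110 → c = 0100111, weight = 4.
  m = 0001 → c = 1010001, weight = 3.
  m = 1001 → c = 0001111, weight = 4.
  m = 0101 → c = 1001100, weight = 3.
  m = 1101 → c = 0010010, weight = 2.
  m = 0011 → c = 0110101, weight = 4.
  m = 1011 → c = 1101011, weight = 5.
  m = 0111 → c = 0101000, weight = 2.
  m = 1111 → c = 1110110, weight = 5.
Tally weights:
  weight 0: 1 codewords.
  weight 2: 2 codewords.
  weight 3: 4 codewords.
  weight 4: 5 codewords.
  weight 5: 4 codewords.
Minimum distance d = smallest w > 0 with A_w > 0 = 2.
Sanity: Σ A_w = 16 = 2^4 = 16 ✓.


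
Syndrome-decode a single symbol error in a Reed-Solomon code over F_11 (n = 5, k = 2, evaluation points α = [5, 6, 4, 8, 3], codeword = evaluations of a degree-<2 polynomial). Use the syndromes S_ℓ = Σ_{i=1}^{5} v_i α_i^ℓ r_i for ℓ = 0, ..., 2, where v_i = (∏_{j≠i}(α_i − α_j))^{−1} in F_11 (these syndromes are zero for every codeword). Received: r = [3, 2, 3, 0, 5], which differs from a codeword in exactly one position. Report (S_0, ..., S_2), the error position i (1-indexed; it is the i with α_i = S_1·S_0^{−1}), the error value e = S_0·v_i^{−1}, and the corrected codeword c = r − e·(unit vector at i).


S = (7, 6, 2), error at position 3, error magnitude e = 10, c = [3, 2, 4, 0, 5].

Step 1: column multipliers v_i = (∏_{j≠i}(α_i − α_j))^{−1} mod 11.
  i = 1 (α = 5): (5−6)(5−4)(5−8)(5−3) = (−1)·1·(−3)·2 = 6 ≡ 6, so v_1 = 6^{−1} = 2 (mod 11).
  i = 2 (α = 6): (6−5)(6−4)(6−8)(6−3) = 1·2·(−2)·3 = −12 ≡ 10, so v_2 = 10^{−1} = 10 (mod 11).
  i = 3 (α = 4): (4−5)(4−6)(4−8)(4−3) = (−1)·(−2)·(−4)·1 = −8 ≡ 3, so v_3 = 3^{−1} = 4 (mod 11).
  i = 4 (α = 8): (8−5)(8−6)(8−4)(8−3) = 3·2·4·5 = 120 ≡ 10, so v_4 = 10^{−1} = 10 (mod 11).
  i = 5 (α = 3): (3−5)(3−6)(3−4)(3−8) = (−2)·(−3)·(−1)·(−5) = 30 ≡ 8, so v_5 = 8^{−1} = 7 (mod 11).
  v = [2, 10, 4, 10, 7].
Step 2: syndromes of r = [3, 2, 3, 0, 5] (all sums mod 11).
  S_0 = Σ v_i r_i = 2·3 + 10·2 + 4·3 + 10·0 + 7·5 = 73 ≡ 7.
  S_1 = Σ v_i α_i r_i = 2·5·3 + 10·6·2 + 4·4·3 + 10·8·0 + 7·3·5 = 303 ≡ 6.
  α_i^2 mod 11 = [3, 3, 5, 9, 9].
  S_2 = Σ v_i α_i^2 r_i = 2·3·3 + 10·3·2 + 4·5·3 + 10·9·0 + 7·9·5 = 453 ≡ 2.
  S = (7, 6, 2) ≠ 0, so r is not a codeword (an error is present).
Step 3: locate the error. For a single error e at position i, S_ℓ = v_i·e·α_i^ℓ, so α_err = S_1/S_0.
  S_0^{−1} = 7^{−1} = 8 (mod 11), so α_err = 6·8 = 48 ≡ 4 = α_3. Error position i = 3.
  Consistency check: S_2/S_1 = 2·2 = 4 ≡ 4 = α_err ✓ (single-error assumption holds).
Step 4: error magnitude e = S_0/v_3 = S_0·∏_{j≠3}(α_3 − α_j) = 7·3 = 21 ≡ 10 (mod 11).
Step 5: correct position 3: c_3 = r_3 − e = 3 − 10 ≡ 4 (mod 11). Hence c = [3, 2, 4, 0, 5].
  Check: interpolating c through the α_i gives m(x) = 8 + 10·x (degree < 2) with m(α_i) = c_i for every i, so c is indeed a codeword.


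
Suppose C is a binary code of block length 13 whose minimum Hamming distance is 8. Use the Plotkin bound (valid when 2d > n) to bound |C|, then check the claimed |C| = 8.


Plotkin bound M ≤ 4; given |C| = 8 > bound (violated).

Check applicability: 2d = 16, n = 13.
2d − n = 3 > 0, so Plotkin applies.
Compute d/(2d−n) = 8/3 ≈ 2.6667.
⌊d/(2d−n)⌋ = 2.
Plotkin bound: M ≤ 2·2 = 4.
Given |C| = 8, check: VIOLATED.
This |C| is above the Plotkin bound, so no binary code with n = 13, d = 8 and 8 codewords exists.


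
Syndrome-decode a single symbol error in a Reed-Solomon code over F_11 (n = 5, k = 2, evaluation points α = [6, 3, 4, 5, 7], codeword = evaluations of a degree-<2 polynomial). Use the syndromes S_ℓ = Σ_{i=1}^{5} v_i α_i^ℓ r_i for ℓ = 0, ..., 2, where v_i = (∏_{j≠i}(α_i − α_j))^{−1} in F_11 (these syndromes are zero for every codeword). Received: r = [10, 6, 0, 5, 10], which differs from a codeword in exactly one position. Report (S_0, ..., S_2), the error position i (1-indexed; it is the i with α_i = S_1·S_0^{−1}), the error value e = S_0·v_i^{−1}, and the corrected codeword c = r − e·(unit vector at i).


S = (3, 10, 4), error at position 5, error magnitude e = 6, c = [10, 6, 0, 5, 4].

Step 1: column multipliers v_i = (∏_{j≠i}(α_i − α_j))^{−1} mod 11.
  i = 1 (α = 6): (6−3)(6−4)(6−5)(6−7) = 3·2·1·(−1) = −6 ≡ 5, so v_1 = 5^{−1} = 9 (mod 11).
  i = 2 (α = 3): (3−6)(3−4)(3−5)(3−7) = (−3)·(−1)·(−2)·(−4) = 24 ≡ 2, so v_2 = 2^{−1} = 6 (mod 11).
  i = 3 (α = 4): (4−6)(4−3)(4−5)(4−7) = (−2)·1·(−1)·(−3) = −6 ≡ 5, so v_3 = 5^{−1} = 9 (mod 11).
  i = 4 (α = 5): (5−6)(5−3)(5−4)(5−7) = (−1)·2·1·(−2) = 4 ≡ 4, so v_4 = 4^{−1} = 3 (mod 11).
  i = 5 (α = 7): (7−6)(7−3)(7−4)(7−5) = 1·4·3·2 = 24 ≡ 2, so v_5 = 2^{−1} = 6 (mod 11).
  v = [9, 6, 9, 3, 6].
Step 2: syndromes of r = [10, 6, 0, 5, 10] (all sums mod 11).
  S_0 = Σ v_i r_i = 9·10 + 6·6 + 9·0 + 3·5 + 6·10 = 201 ≡ 3.
  S_1 = Σ v_i α_i r_i = 9·6·10 + 6·3·6 + 9·4·0 + 3·5·5 + 6·7·10 = 1143 ≡ 10.
  α_i^2 mod 11 = [3, 9, 5, 3, 5].
  S_2 = Σ v_i α_i^2 r_i = 9·3·10 + 6·9·6 + 9·5·0 + 3·3·5 + 6·5·10 = 939 ≡ 4.
  S = (3, 10, 4) ≠ 0, so r is not a codeword (an error is present).
Step 3: locate the error. For a single error e at position i, S_ℓ = v_i·e·α_i^ℓ, so α_err = S_1/S_0.
  S_0^{−1} = 3^{−1} = 4 (mod 11), so α_err = 10·4 = 40 ≡ 7 = α_5. Error position i = 5.
  Consistency check: S_2/S_1 = 4·10 = 40 ≡ 7 = α_err ✓ (single-error assumption holds).
Step 4: error magnitude e = S_0/v_5 = S_0·∏_{j≠5}(α_5 − α_j) = 3·2 = 6 ≡ 6 (mod 11).
Step 5: correct position 5: c_5 = r_5 − e = 10 − 6 ≡ 4 (mod 11). Hence c = [10, 6, 0, 5, 4].
  Check: interpolating c through the α_i gives m(x) = 2 + 5·x (degree < 2) with m(α_i) = c_i for every i, so c is indeed a codeword.


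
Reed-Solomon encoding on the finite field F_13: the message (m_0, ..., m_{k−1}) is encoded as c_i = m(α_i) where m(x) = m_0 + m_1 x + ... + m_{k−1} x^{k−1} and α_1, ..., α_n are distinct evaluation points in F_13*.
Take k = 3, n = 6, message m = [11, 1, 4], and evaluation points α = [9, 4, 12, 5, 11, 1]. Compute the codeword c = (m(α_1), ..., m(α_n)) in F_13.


c = [6, 1, 1, 12, 12, 3]

Message polynomial: m(x) = 11 + 1·x + 4·x^2 (mod 13).
For each evaluation point α_i, compute m(α_i) mod 13:
  α_1 = 9: Horner steps 4 → 11 → 6, so m(9) = 6.
  α_2 = 4: Horner steps 4 → 4 → 1, so m(4) = 1.
  α_3 = 12: Horner steps 4 → 10 → 1, so m(12) = 1.
  α_4 = 5: Horner steps 4 → 8 → 12, so m(5) = 12.
  α_5 = 11: Horner steps 4 → 6 → 12, so m(11) = 12.
  α_6 = 1: Horner steps 4 → 5 → 3, so m(1) = 3.
Codeword c = [6, 1, 1, 12, 12, 3] ∈ F_13^6.


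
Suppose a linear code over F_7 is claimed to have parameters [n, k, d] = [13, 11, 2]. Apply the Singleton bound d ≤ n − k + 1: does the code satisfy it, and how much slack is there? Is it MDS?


Singleton RHS = n − k + 1 = 3, slack = 1, bound satisfied, not MDS.

Singleton bound: d ≤ n − k + 1.
Here n = 13, k = 11, so n − k + 1 = 3.
Given d = 2, check d ≤ 3: YES.
Slack = (n − k + 1) − d = 1.
The code is NOT MDS (slack = 1 > 0).
Description: the claimed parameters are [13, 11, 2]_7; such a code would be non-MDS.


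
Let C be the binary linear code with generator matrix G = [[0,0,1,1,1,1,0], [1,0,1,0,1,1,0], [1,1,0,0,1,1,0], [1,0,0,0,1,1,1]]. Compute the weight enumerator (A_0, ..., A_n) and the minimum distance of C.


Weight distribution: A_0 = 1, A_2 = 4, A_4 = 9, A_6 = 2. Minimum distance d = 2.

Enumerate all 2^4 = 16 messages m ∈ F_2^4.
For each, compute codeword c = mG in F_2^7, then tally its weight.
  m = 0000 → c = 0000000, weight = 0.
  m = 1000 → c = 0011110, weight = 4.
  m = 0100 → c = 1010110, weight = 4.
  m = 1100 → c = 1001000, weight = 2.
  m = 0010 → c = 1100110, weight = 4.
  m = 1010 → c = 1111000, weight = 4.
  m = 0110 → c = 0110000, weight = 2.
  m = 1110 → c = 0101110, weight = 4.
  m = 0001 → c = 1000111, weight = 4.
  m = 1001 → c = 1011001, weight = 4.
  m = 0101 → c = 0010001, weight = 2.
  m = 1101 → c = 0001111, weight = 4.
  m = 0011 → c = 0100001, weight = 2.
  m = 1011 → c = 0111111, weight = 6.
  m = 0111 → c = 1110111, weight = 6.
  m = 1111 → c = 1101001, weight = 4.
Tally weights:
  weight 0: 1 codewords.
  weight 2: 4 codewords.
  weight 4: 9 codewords.
  weight 6: 2 codewords.
Minimum distance d = smallest w > 0 with A_w > 0 = 2.
Sanity: Σ A_w = 16 = 2^4 = 16 ✓.


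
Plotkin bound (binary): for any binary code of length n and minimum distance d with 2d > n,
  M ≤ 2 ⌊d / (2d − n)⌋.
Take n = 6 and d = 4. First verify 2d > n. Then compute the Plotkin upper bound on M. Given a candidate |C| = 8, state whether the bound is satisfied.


Plotkin bound M ≤ 4; given |C| = 8 > bound (violated).

Check applicability: 2d = 8, n = 6.
2d − n = 2 > 0, so Plotkin applies.
Compute d/(2d−n) = 4/2 ≈ 2.0000.
⌊d/(2d−n)⌋ = 2.
Plotkin bound: M ≤ 2·2 = 4.
Given |C| = 8, check: VIOLATED.
This |C| is above the Plotkin bound, so no binary code with n = 6, d = 4 and 8 codewords exists.


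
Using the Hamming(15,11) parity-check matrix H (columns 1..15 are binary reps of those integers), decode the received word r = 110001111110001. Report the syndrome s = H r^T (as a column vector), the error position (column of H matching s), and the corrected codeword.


s = (1, 1, 0, 1)^T, error position = 13, corrected codeword c = 110001111110101

Compute s = H r^T mod 2 one row at a time:
  s_1 = 1 + 1 + 1 + 1 + 0 + 0 + 0 + 1 = 5 ≡ 1 (mod 2).
  s_2 = 0 + 0 + 1 + 1 + 0 + 0 + 0 + 1 = 3 ≡ 1 (mod 2).
  s_3 = 1 + 0 + 1 + 1 + 1 + 1 + 0 + 1 = 6 ≡ 0 (mod 2).
  s_4 = 1 + 0 + 0 + 1 + 1 + 1 + 0 + 1 = 5 ≡ 1 (mod 2).
s = (1, 1, 0, 1)^T — this equals column 13 of H (binary 1101), so error is at position 13.
Correct: flip bit 13 of r = 110001111110001 to get c = 110001111110101.


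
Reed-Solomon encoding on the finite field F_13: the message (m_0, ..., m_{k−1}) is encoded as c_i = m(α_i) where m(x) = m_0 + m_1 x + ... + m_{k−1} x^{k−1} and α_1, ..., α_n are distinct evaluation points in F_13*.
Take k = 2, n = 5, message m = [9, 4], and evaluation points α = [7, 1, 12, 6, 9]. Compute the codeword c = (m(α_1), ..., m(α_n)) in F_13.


c = [11, 0, 5, 7, 6]

Message polynomial: m(x) = 9 + 4·x (mod 13).
For each evaluation point α_i, compute m(α_i) mod 13:
  α_1 = 7: Horner steps 4 → 11, so m(7) = 11.
  α_2 = 1: Horner steps 4 → 0, so m(1) = 0.
  α_3 = 12: Horner steps 4 → 5, so m(12) = 5.
  α_4 = 6: Horner steps 4 → 7, so m(6) = 7.
  α_5 = 9: Horner steps 4 → 6, so m(9) = 6.
Codeword c = [11, 0, 5, 7, 6] ∈ F_13^5.


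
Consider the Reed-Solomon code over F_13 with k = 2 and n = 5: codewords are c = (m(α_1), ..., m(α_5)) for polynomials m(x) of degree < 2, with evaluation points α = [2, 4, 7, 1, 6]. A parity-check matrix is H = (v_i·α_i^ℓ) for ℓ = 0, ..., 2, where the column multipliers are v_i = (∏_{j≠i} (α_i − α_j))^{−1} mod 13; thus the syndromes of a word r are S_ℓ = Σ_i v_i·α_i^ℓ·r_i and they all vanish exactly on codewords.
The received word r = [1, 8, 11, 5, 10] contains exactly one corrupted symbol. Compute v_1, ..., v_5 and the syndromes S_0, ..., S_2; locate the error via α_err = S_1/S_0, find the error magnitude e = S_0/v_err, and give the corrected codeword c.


S = (5, 10, 7), error at position 1, error magnitude e = 8, c = [6, 8, 11, 5, 10].

Step 1: column multipliers v_i = (∏_{j≠i}(α_i − α_j))^{−1} mod 13.
  i = 1 (α = 2): (2−4)(2−7)(2−1)(2−6) = (−2)·(−5)·1·(−4) = −40 ≡ 12, so v_1 = 12^{−1} = 12 (mod 13).
  i = 2 (α = 4): (4−2)(4−7)(4−1)(4−6) = 2·(−3)·3·(−2) = 36 ≡ 10, so v_2 = 10^{−1} = 4 (mod 13).
  i = 3 (α = 7): (7−2)(7−4)(7−1)(7−6) = 5·3·6·1 = 90 ≡ 12, so v_3 = 12^{−1} = 12 (mod 13).
  i = 4 (α = 1): (1−2)(1−4)(1−7)(1−6) = (−1)·(−3)·(−6)·(−5) = 90 ≡ 12, so v_4 = 12^{−1} = 12 (mod 13).
  i = 5 (α = 6): (6−2)(6−4)(6−7)(6−1) = 4·2·(−1)·5 = −40 ≡ 12, so v_5 = 12^{−1} = 12 (mod 13).
  v = [12, 4, 12, 12, 12].
Step 2: syndromes of r = [1, 8, 11, 5, 10] (all sums mod 13).
  S_0 = Σ v_i r_i = 12·1 + 4·8 + 12·11 + 12·5 + 12·10 = 356 ≡ 5.
  S_1 = Σ v_i α_i r_i = 12·2·1 + 4·4·8 + 12·7·11 + 12·1·5 + 12·6·10 = 1856 ≡ 10.
  α_i^2 mod 13 = [4, 3, 10, 1, 10].
  S_2 = Σ v_i α_i^2 r_i = 12·4·1 + 4·3·8 + 12·10·11 + 12·1·5 + 12·10·10 = 2724 ≡ 7.
  S = (5, 10, 7) ≠ 0, so r is not a codeword (an error is present).
Step 3: locate the error. For a single error e at position i, S_ℓ = v_i·e·α_i^ℓ, so α_err = S_1/S_0.
  S_0^{−1} = 5^{−1} = 8 (mod 13), so α_err = 10·8 = 80 ≡ 2 = α_1. Error position i = 1.
  Consistency check: S_2/S_1 = 7·4 = 28 ≡ 2 = α_err ✓ (single-error assumption holds).
Step 4: error magnitude e = S_0/v_1 = S_0·∏_{j≠1}(α_1 − α_j) = 5·12 = 60 ≡ 8 (mod 13).
Step 5: correct position 1: c_1 = r_1 − e = 1 − 8 ≡ 6 (mod 13). Hence c = [6, 8, 11, 5, 10].
  Check: interpolating c through the α_i gives m(x) = 4 + 1·x (degree < 2) with m(α_i) = c_i for every i, so c is indeed a codeword.


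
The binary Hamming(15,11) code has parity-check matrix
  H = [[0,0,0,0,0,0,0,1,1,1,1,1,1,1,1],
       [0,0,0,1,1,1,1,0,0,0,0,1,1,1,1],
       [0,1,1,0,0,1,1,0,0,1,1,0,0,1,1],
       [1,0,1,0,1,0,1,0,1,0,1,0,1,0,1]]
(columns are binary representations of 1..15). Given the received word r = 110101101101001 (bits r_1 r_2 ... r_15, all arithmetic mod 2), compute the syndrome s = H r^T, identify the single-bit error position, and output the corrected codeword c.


s = (0, 1, 1, 0)^T, error position = 6, corrected codeword c = 110100101101001

Compute s = H r^T mod 2 one row at a time:
  s_1 = 0 + 1 + 1 + 0 + 1 + 0 + 0 + 1 = 4 ≡ 0 (mod 2).
  s_2 = 1 + 0 + 1 + 1 + 1 + 0 + 0 + 1 = 5 ≡ 1 (mod 2).
  s_3 = 1 + 0 + 1 + 1 + 1 + 0 + 0 + 1 = 5 ≡ 1 (mod 2).
  s_4 = 1 + 0 + 0 + 1 + 1 + 0 + 0 + 1 = 4 ≡ 0 (mod 2).
s = (0, 1, 1, 0)^T — this equals column 6 of H (binary 0110), so error is at position 6.
Correct: flip bit 6 of r = 110101101101001 to get c = 110100101101001.


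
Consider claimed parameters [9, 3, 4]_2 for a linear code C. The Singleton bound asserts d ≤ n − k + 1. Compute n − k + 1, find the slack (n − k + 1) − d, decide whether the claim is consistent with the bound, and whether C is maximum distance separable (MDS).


Singleton RHS = n − k + 1 = 7, slack = 3, bound satisfied, not MDS.

Singleton bound: d ≤ n − k + 1.
Here n = 9, k = 3, so n − k + 1 = 7.
Given d = 4, check d ≤ 7: YES.
Slack = (n − k + 1) − d = 3.
The code is NOT MDS (slack = 3 > 0).
Description: the claimed parameters are [9, 3, 4]_2; such a code would be non-MDS.


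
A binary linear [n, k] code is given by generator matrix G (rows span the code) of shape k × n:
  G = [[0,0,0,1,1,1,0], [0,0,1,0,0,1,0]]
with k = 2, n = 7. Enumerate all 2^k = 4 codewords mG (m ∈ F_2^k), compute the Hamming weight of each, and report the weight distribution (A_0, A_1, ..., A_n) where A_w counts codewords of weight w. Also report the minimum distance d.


Weight distribution: A_0 = 1, A_2 = 1, A_3 = 2. Minimum distance d = 2.

Enumerate all 2^2 = 4 messages m ∈ F_2^2.
For each, compute codeword c = mG in F_2^7, then tally its weight.
  m = 00 → c = 0000000, weight = 0.
  m = 10 → c = 0001110, weight = 3.
  m = 01 → c = 0010010, weight = 2.
  m = 11 → c = 0011100, weight = 3.
Tally weights:
  weight 0: 1 codewords.
  weight 2: 1 codewords.
  weight 3: 2 codewords.
Minimum distance d = smallest w > 0 with A_w > 0 = 2.
Sanity: Σ A_w = 4 = 2^2 = 4 ✓.


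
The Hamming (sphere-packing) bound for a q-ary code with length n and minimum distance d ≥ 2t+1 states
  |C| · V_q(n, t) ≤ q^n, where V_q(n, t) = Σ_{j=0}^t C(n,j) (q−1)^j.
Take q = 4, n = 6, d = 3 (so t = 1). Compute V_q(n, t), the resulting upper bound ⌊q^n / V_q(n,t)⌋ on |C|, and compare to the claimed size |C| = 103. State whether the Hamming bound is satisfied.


V_q(n, t) = 19, q^n = 4096, Hamming bound = 215, |C| = 103 ≤ bound (satisfied).

Step 1: Compute V_q(n, t) = Σ_{j=0}^1 C(n, j) (q−1)^j.
  j = 0: C(6,0)·(3)^0 = 1·1 = 1.
  j = 1: C(6,1)·(3)^1 = 6·3 = 18.
  V_q(n, t) = 1 + 18 = 19.
Step 2: q^n = 4^6 = 4096.
Step 3: Hamming bound ⌊q^n / V_q(n,t)⌋ = ⌊4096/19⌋ = 215.
Step 4: Compare |C| = 103 to 215: satisfied.
The claimed |C| lies below the Hamming bound.


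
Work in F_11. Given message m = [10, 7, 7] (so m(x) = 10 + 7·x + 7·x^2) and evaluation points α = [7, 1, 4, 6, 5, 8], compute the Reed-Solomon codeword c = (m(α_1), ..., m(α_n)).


c = [6, 2, 7, 7, 0, 8]

Message polynomial: m(x) = 10 + 7·x + 7·x^2 (mod 11).
For each evaluation point α_i, compute m(α_i) mod 11:
  α_1 = 7: Horner steps 7 → 1 → 6, so m(7) = 6.
  α_2 = 1: Horner steps 7 → 3 → 2, so m(1) = 2.
  α_3 = 4: Horner steps 7 → 2 → 7, so m(4) = 7.
  α_4 = 6: Horner steps 7 → 5 → 7, so m(6) = 7.
  α_5 = 5: Horner steps 7 → 9 → 0, so m(5) = 0.
  α_6 = 8: Horner steps 7 → 8 → 8, so m(8) = 8.
Codeword c = [6, 2, 7, 7, 0, 8] ∈ F_11^6.


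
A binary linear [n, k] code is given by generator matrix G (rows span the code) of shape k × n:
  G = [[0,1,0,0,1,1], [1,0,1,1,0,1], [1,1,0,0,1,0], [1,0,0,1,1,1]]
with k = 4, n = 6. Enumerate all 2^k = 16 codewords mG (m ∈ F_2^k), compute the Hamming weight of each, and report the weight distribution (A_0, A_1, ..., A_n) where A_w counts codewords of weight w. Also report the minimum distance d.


Weight distribution: A_0 = 1, A_2 = 4, A_3 = 6, A_4 = 3, A_5 = 2. Minimum distance d = 2.

Enumerate all 2^4 = 16 messages m ∈ F_2^4.
For each, compute codeword c = mG in F_2^6, then tally its weight.
  m = 0000 → c = 000000, weight = 0.
  m = 1000 → c = 010011, weight = 3.
  m = 0100 → c = 101101, weight = 4.
  m = 1100 → c = 111110, weight = 5.
  m = 0010 → c = 110010, weight = 3.
  m = 1010 → c = 100001, weight = 2.
  m = 0110 → c = 011111, weight = 5.
  m = 1110 → c = 001100, weight = 2.
  m = 0001 → c = 100111, weight = 4.
  m = 1001 → c = 110100, weight = 3.
  m = 0101 → c = 001010, weight = 2.
  m = 1101 → c = 011001, weight = 3.
  m = 0011 → c = 010101, weight = 3.
  m = 1011 → c = 000110, weight = 2.
  m = 0111 → c = 111000, weight = 3.
  m = 1111 → c = 101011, weight = 4.
Tally weights:
  weight 0: 1 codewords.
  weight 2: 4 codewords.
  weight 3: 6 codewords.
  weight 4: 3 codewords.
  weight 5: 2 codewords.
Minimum distance d = smallest w > 0 with A_w > 0 = 2.
Sanity: Σ A_w = 16 = 2^4 = 16 ✓.


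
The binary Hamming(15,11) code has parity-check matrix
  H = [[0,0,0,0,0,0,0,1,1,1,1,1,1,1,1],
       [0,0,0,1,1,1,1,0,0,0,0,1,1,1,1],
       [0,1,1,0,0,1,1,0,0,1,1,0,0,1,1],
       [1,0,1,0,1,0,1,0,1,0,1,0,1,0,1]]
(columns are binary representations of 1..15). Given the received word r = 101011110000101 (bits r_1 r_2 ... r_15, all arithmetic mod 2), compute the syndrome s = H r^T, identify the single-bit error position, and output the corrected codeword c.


s = (1, 1, 0, 0)^T, error position = 12, corrected codeword c = 101011110001101

Compute s = H r^T mod 2 one row at a time:
  s_1 = 1 + 0 + 0 + 0 + 0 + 1 + 0 + 1 = 3 ≡ 1 (mod 2).
  s_2 = 0 + 1 + 1 + 1 + 0 + 1 + 0 + 1 = 5 ≡ 1 (mod 2).
  s_3 = 0 + 1 + 1 + 1 + 0 + 0 + 0 + 1 = 4 ≡ 0 (mod 2).
  s_4 = 1 + 1 + 1 + 1 + 0 + 0 + 1 + 1 = 6 ≡ 0 (mod 2).
s = (1, 1, 0, 0)^T — this equals column 12 of H (binary 1100), so error is at position 12.
Correct: flip bit 12 of r = 101011110000101 to get c = 101011110001101.


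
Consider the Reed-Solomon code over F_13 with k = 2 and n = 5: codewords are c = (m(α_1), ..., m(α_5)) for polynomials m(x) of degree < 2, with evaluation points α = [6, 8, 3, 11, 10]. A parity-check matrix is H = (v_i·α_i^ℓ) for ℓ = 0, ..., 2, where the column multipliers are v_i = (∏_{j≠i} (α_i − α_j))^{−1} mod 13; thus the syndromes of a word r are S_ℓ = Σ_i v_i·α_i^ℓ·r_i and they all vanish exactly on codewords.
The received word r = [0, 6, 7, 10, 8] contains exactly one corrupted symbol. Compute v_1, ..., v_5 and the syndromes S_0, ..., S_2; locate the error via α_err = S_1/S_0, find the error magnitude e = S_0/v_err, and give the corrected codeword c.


S = (10, 2, 3), error at position 2, error magnitude e = 2, c = [0, 4, 7, 10, 8].

Step 1: column multipliers v_i = (∏_{j≠i}(α_i − α_j))^{−1} mod 13.
  i = 1 (α = 6): (6−8)(6−3)(6−11)(6−10) = (−2)·3·(−5)·(−4) = −120 ≡ 10, so v_1 = 10^{−1} = 4 (mod 13).
  i = 2 (α = 8): (8−6)(8−3)(8−11)(8−10) = 2·5·(−3)·(−2) = 60 ≡ 8, so v_2 = 8^{−1} = 5 (mod 13).
  i = 3 (α = 3): (3−6)(3−8)(3−11)(3−10) = (−3)·(−5)·(−8)·(−7) = 840 ≡ 8, so v_3 = 8^{−1} = 5 (mod 13).
  i = 4 (α = 11): (11−6)(11−8)(11−3)(11−10) = 5·3·8·1 = 120 ≡ 3, so v_4 = 3^{−1} = 9 (mod 13).
  i = 5 (α = 10): (10−6)(10−8)(10−3)(10−11) = 4·2·7·(−1) = −56 ≡ 9, so v_5 = 9^{−1} = 3 (mod 13).
  v = [4, 5, 5, 9, 3].
Step 2: syndromes of r = [0, 6, 7, 10, 8] (all sums mod 13).
  S_0 = Σ v_i r_i = 4·0 + 5·6 + 5·7 + 9·10 + 3·8 = 179 ≡ 10.
  S_1 = Σ v_i α_i r_i = 4·6·0 + 5·8·6 + 5·3·7 + 9·11·10 + 3·10·8 = 1575 ≡ 2.
  α_i^2 mod 13 = [10, 12, 9, 4, 9].
  S_2 = Σ v_i α_i^2 r_i = 4·10·0 + 5·12·6 + 5·9·7 + 9·4·10 + 3·9·8 = 1251 ≡ 3.
  S = (10, 2, 3) ≠ 0, so r is not a codeword (an error is present).
Step 3: locate the error. For a single error e at position i, S_ℓ = v_i·e·α_i^ℓ, so α_err = S_1/S_0.
  S_0^{−1} = 10^{−1} = 4 (mod 13), so α_err = 2·4 = 8 ≡ 8 = α_2. Error position i = 2.
  Consistency check: S_2/S_1 = 3·7 = 21 ≡ 8 = α_err ✓ (single-error assumption holds).
Step 4: error magnitude e = S_0/v_2 = S_0·∏_{j≠2}(α_2 − α_j) = 10·8 = 80 ≡ 2 (mod 13).
Step 5: correct position 2: c_2 = r_2 − e = 6 − 2 ≡ 4 (mod 13). Hence c = [0, 4, 7, 10, 8].
  Check: interpolating c through the α_i gives m(x) = 1 + 2·x (degree < 2) with m(α_i) = c_i for every i, so c is indeed a codeword.


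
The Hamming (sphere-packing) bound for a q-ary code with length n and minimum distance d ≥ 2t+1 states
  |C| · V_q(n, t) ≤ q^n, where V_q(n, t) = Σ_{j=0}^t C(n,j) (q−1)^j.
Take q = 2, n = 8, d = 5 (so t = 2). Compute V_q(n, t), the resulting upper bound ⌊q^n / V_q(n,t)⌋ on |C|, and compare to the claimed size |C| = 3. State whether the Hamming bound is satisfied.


V_q(n, t) = 37, q^n = 256, Hamming bound = 6, |C| = 3 ≤ bound (satisfied).

Step 1: Compute V_q(n, t) = Σ_{j=0}^2 C(n, j) (q−1)^j.
  j = 0: C(8,0)·(1)^0 = 1·1 = 1.
  j = 1: C(8,1)·(1)^1 = 8·1 = 8.
  j = 2: C(8,2)·(1)^2 = 28·1 = 28.
  V_q(n, t) = 1 + 8 + 28 = 37.
Step 2: q^n = 2^8 = 256.
Step 3: Hamming bound ⌊q^n / V_q(n,t)⌋ = ⌊256/37⌋ = 6.
Step 4: Compare |C| = 3 to 6: satisfied.
The claimed |C| lies below the Hamming bound.


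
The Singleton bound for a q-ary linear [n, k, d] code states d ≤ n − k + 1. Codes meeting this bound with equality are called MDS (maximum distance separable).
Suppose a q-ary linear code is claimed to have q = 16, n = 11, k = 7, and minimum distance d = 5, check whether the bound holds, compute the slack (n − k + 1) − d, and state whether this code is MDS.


Singleton RHS = n − k + 1 = 5, slack = 0, bound satisfied, MDS.

Singleton bound: d ≤ n − k + 1.
Here n = 11, k = 7, so n − k + 1 = 5.
Given d = 5, check d ≤ 5: YES.
Slack = (n − k + 1) − d = 0.
The code is MDS (slack = 0).
Description: the claimed parameters are [11, 7, 5]_16; such a code would be MDS (meets Singleton bound).


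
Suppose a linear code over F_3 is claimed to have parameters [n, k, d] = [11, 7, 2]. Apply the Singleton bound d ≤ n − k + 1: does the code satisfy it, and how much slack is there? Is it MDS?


Singleton RHS = n − k + 1 = 5, slack = 3, bound satisfied, not MDS.

Singleton bound: d ≤ n − k + 1.
Here n = 11, k = 7, so n − k + 1 = 5.
Given d = 2, check d ≤ 5: YES.
Slack = (n − k + 1) − d = 3.
The code is NOT MDS (slack = 3 > 0).
Description: the claimed parameters are [11, 7, 2]_3; such a code would be non-MDS.


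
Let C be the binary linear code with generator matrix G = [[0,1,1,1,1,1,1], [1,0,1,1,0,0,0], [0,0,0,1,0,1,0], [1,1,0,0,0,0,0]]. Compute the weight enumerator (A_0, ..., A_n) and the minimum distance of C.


Weight distribution: A_0 = 1, A_2 = 2, A_3 = 6, A_4 = 3, A_5 = 2, A_6 = 2. Minimum distance d = 2.

Enumerate all 2^4 = 16 messages m ∈ F_2^4.
For each, compute codeword c = mG in F_2^7, then tally its weight.
  m = 0000 → c = 0000000, weight = 0.
  m = 1000 → c = 0111111, weight = 6.
  m = 0100 → c = 1011000, weight = 3.
  m = 1100 → c = 1100111, weight = 5.
  m = 0010 → c = 0001010, weight = 2.
  m = 1010 → c = 0110101, weight = 4.
  m = 0110 → c = 1010010, weight = 3.
  m = 1110 → c = 1101101, weight = 5.
  m = 0001 → c = 1100000, weight = 2.
  m = 1001 → c = 1011111, weight = 6.
  m = 0101 → c = 0111000, weight = 3.
  m = 1101 → c = 0000111, weight = 3.
  m = 0011 → c = 1101010, weight = 4.
  m = 1011 → c = 1010101, weight = 4.
  m = 0111 → c = 0110010, weight = 3.
  m = 1111 → c = 0001101, weight = 3.
Tally weights:
  weight 0: 1 codewords.
  weight 2: 2 codewords.
  weight 3: 6 codewords.
  weight 4: 3 codewords.
  weight 5: 2 codewords.
  weight 6: 2 codewords.
Minimum distance d = smallest w > 0 with A_w > 0 = 2.
Sanity: Σ A_w = 16 = 2^4 = 16 ✓.


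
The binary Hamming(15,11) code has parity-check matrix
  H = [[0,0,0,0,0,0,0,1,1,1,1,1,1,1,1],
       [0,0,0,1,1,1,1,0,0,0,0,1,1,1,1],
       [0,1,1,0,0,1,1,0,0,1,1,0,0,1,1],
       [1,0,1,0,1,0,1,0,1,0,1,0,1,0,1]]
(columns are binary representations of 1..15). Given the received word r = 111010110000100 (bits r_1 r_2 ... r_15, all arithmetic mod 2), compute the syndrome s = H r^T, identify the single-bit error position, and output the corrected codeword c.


s = (0, 1, 1, 1)^T, error position = 7, corrected codeword c = 111010010000100

Compute s = H r^T mod 2 one row at a time:
  s_1 = 1 + 0 + 0 + 0 + 0 + 1 + 0 + 0 = 2 ≡ 0 (mod 2).
  s_2 = 0 + 1 + 0 + 1 + 0 + 1 + 0 + 0 = 3 ≡ 1 (mod 2).
  s_3 = 1 + 1 + 0 + 1 + 0 + 0 + 0 + 0 = 3 ≡ 1 (mod 2).
  s_4 = 1 + 1 + 1 + 1 + 0 + 0 + 1 + 0 = 5 ≡ 1 (mod 2).
s = (0, 1, 1, 1)^T — this equals column 7 of H (binary 0111), so error is at position 7.
Correct: flip bit 7 of r = 111010110000100 to get c = 111010010000100.


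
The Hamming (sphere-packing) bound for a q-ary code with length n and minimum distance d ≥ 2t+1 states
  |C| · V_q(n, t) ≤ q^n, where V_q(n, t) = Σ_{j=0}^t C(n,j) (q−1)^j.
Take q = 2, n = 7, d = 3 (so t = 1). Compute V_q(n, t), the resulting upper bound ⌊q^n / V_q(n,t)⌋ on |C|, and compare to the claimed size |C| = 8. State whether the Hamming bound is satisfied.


V_q(n, t) = 8, q^n = 128, Hamming bound = 16, |C| = 8 ≤ bound (satisfied).

Step 1: Compute V_q(n, t) = Σ_{j=0}^1 C(n, j) (q−1)^j.
  j = 0: C(7,0)·(1)^0 = 1·1 = 1.
  j = 1: C(7,1)·(1)^1 = 7·1 = 7.
  V_q(n, t) = 1 + 7 = 8.
Step 2: q^n = 2^7 = 128.
Step 3: Hamming bound ⌊q^n / V_q(n,t)⌋ = ⌊128/8⌋ = 16.
Step 4: Compare |C| = 8 to 16: satisfied.
The claimed |C| lies below the Hamming bound.


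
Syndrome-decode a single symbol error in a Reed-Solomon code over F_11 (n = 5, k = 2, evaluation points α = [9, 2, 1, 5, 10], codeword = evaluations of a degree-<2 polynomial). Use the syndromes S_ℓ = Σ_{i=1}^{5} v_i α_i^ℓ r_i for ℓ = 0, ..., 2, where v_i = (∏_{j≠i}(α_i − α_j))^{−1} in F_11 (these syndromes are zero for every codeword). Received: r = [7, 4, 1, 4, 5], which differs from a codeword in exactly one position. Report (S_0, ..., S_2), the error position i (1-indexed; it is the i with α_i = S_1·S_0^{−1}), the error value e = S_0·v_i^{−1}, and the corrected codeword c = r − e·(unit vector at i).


S = (2, 4, 8), error at position 2, error magnitude e = 5, c = [7, 10, 1, 4, 5].

Step 1: column multipliers v_i = (∏_{j≠i}(α_i − α_j))^{−1} mod 11.
  i = 1 (α = 9): (9−2)(9−1)(9−5)(9−10) = 7·8·4·(−1) = −224 ≡ 7, so v_1 = 7^{−1} = 8 (mod 11).
  i = 2 (α = 2): (2−9)(2−1)(2−5)(2−10) = (−7)·1·(−3)·(−8) = −168 ≡ 8, so v_2 = 8^{−1} = 7 (mod 11).
  i = 3 (α = 1): (1−9)(1−2)(1−5)(1−10) = (−8)·(−1)·(−4)·(−9) = 288 ≡ 2, so v_3 = 2^{−1} = 6 (mod 11).
  i = 4 (α = 5): (5−9)(5−2)(5−1)(5−10) = (−4)·3·4·(−5) = 240 ≡ 9, so v_4 = 9^{−1} = 5 (mod 11).
  i = 5 (α = 10): (10−9)(10−2)(10−1)(10−5) = 1·8·9·5 = 360 ≡ 8, so v_5 = 8^{−1} = 7 (mod 11).
  v = [8, 7, 6, 5, 7].
Step 2: syndromes of r = [7, 4, 1, 4, 5] (all sums mod 11).
  S_0 = Σ v_i r_i = 8·7 + 7·4 + 6·1 + 5·4 + 7·5 = 145 ≡ 2.
  S_1 = Σ v_i α_i r_i = 8·9·7 + 7·2·4 + 6·1·1 + 5·5·4 + 7·10·5 = 1016 ≡ 4.
  α_i^2 mod 11 = [4, 4, 1, 3, 1].
  S_2 = Σ v_i α_i^2 r_i = 8·4·7 + 7·4·4 + 6·1·1 + 5·3·4 + 7·1·5 = 437 ≡ 8.
  S = (2, 4, 8) ≠ 0, so r is not a codeword (an error is present).
Step 3: locate the error. For a single error e at position i, S_ℓ = v_i·e·α_i^ℓ, so α_err = S_1/S_0.
  S_0^{−1} = 2^{−1} = 6 (mod 11), so α_err = 4·6 = 24 ≡ 2 = α_2. Error position i = 2.
  Consistency check: S_2/S_1 = 8·3 = 24 ≡ 2 = α_err ✓ (single-error assumption holds).
Step 4: error magnitude e = S_0/v_2 = S_0·∏_{j≠2}(α_2 − α_j) = 2·8 = 16 ≡ 5 (mod 11).
Step 5: correct position 2: c_2 = r_2 − e = 4 − 5 ≡ 10 (mod 11). Hence c = [7, 10, 1, 4, 5].
  Check: interpolating c through the α_i gives m(x) = 3 + 9·x (degree < 2) with m(α_i) = c_i for every i, so c is indeed a codeword.


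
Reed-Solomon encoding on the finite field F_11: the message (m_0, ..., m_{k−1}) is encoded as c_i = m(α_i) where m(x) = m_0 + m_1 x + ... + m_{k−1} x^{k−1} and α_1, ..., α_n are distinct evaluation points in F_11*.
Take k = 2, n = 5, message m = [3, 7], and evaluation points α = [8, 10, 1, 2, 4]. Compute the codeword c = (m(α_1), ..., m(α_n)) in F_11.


c = [4, 7, 10, 6, 9]

Message polynomial: m(x) = 3 + 7·x (mod 11).
For each evaluation point α_i, compute m(α_i) mod 11:
  α_1 = 8: Horner steps 7 → 4, so m(8) = 4.
  α_2 = 10: Horner steps 7 → 7, so m(10) = 7.
  α_3 = 1: Horner steps 7 → 10, so m(1) = 10.
  α_4 = 2: Horner steps 7 → 6, so m(2) = 6.
  α_5 = 4: Horner steps 7 → 9, so m(4) = 9.
Codeword c = [4, 7, 10, 6, 9] ∈ F_11^5.


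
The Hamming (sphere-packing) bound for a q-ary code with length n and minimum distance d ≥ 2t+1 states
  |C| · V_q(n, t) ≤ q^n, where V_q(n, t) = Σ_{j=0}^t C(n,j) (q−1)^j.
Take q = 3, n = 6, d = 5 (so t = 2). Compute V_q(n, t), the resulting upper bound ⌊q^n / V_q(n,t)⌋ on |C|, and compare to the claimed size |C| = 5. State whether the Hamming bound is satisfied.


V_q(n, t) = 73, q^n = 729, Hamming bound = 9, |C| = 5 ≤ bound (satisfied).

Step 1: Compute V_q(n, t) = Σ_{j=0}^2 C(n, j) (q−1)^j.
  j = 0: C(6,0)·(2)^0 = 1·1 = 1.
  j = 1: C(6,1)·(2)^1 = 6·2 = 12.
  j = 2: C(6,2)·(2)^2 = 15·4 = 60.
  V_q(n, t) = 1 + 12 + 60 = 73.
Step 2: q^n = 3^6 = 729.
Step 3: Hamming bound ⌊q^n / V_q(n,t)⌋ = ⌊729/73⌋ = 9.
Step 4: Compare |C| = 5 to 9: satisfied.
The claimed |C| lies below the Hamming bound.


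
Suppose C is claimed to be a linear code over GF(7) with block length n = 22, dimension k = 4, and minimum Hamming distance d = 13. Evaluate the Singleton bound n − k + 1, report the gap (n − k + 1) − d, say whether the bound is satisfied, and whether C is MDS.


Singleton RHS = n − k + 1 = 19, slack = 6, bound satisfied, not MDS.

Singleton bound: d ≤ n − k + 1.
Here n = 22, k = 4, so n − k + 1 = 19.
Given d = 13, check d ≤ 19: YES.
Slack = (n − k + 1) − d = 6.
The code is NOT MDS (slack = 6 > 0).
Description: the claimed parameters are [22, 4, 13]_7; such a code would be non-MDS.


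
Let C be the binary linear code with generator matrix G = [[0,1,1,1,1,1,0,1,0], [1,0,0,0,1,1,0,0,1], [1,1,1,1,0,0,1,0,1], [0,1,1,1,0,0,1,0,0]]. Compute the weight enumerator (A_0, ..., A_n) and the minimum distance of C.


Weight distribution: A_0 = 1, A_2 = 3, A_4 = 5, A_6 = 5, A_8 = 2. Minimum distance d = 2.

Enumerate all 2^4 = 16 messages m ∈ F_2^4.
For each, compute codeword c = mG in F_2^9, then tally its weight.
  m = 0000 → c = 000000000, weight = 0.
  m = 1000 → c = 011111010, weight = 6.
  m = 0100 → c = 100011001, weight = 4.
  m = 1100 → c = 111100011, weight = 6.
  m = 0010 → c = 111100101, weight = 6.
  m = 1010 → c = 100011111, weight = 6.
  m = 0110 → c = 011111100, weight = 6.
  m = 1110 → c = 000000110, weight = 2.
  m = 0001 → c = 011100100, weight = 4.
  m = 1001 → c = 000011110, weight = 4.
  m = 0101 → c = 111111101, weight = 8.
  m = 1101 → c = 100000111, weight = 4.
  m = 0011 → c = 100000001, weight = 2.
  m = 1011 → c = 111111011, weight = 8.
  m = 0111 → c = 000011000, weight = 2.
  m = 1111 → c = 011100010, weight = 4.
Tally weights:
  weight 0: 1 codewords.
  weight 2: 3 codewords.
  weight 4: 5 codewords.
  weight 6: 5 codewords.
  weight 8: 2 codewords.
Minimum distance d = smallest w > 0 with A_w > 0 = 2.
Sanity: Σ A_w = 16 = 2^4 = 16 ✓.


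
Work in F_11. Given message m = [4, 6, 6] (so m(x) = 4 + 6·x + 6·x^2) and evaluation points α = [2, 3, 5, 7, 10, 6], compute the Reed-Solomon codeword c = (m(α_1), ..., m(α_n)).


c = [7, 10, 8, 10, 4, 3]

Message polynomial: m(x) = 4 + 6·x + 6·x^2 (mod 11).
For each evaluation point α_i, compute m(α_i) mod 11:
  α_1 = 2: Horner steps 6 → 7 → 7, so m(2) = 7.
  α_2 = 3: Horner steps 6 → 2 → 10, so m(3) = 10.
  α_3 = 5: Horner steps 6 → 3 → 8, so m(5) = 8.
  α_4 = 7: Horner steps 6 → 4 → 10, so m(7) = 10.
  α_5 = 10: Horner steps 6 → 0 → 4, so m(10) = 4.
  α_6 = 6: Horner steps 6 → 9 → 3, so m(6) = 3.
Codeword c = [7, 10, 8, 10, 4, 3] ∈ F_11^6.


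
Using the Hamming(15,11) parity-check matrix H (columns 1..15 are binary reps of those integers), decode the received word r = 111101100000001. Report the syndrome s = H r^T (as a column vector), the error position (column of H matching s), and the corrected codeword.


s = (1, 0, 1, 0)^T, error position = 10, corrected codeword c = 111101100100001

Compute s = H r^T mod 2 one row at a time:
  s_1 = 0 + 0 + 0 + 0 + 0 + 0 + 0 + 1 = 1 ≡ 1 (mod 2).
  s_2 = 1 + 0 + 1 + 1 + 0 + 0 + 0 + 1 = 4 ≡ 0 (mod 2).
  s_3 = 1 + 1 + 1 + 1 + 0 + 0 + 0 + 1 = 5 ≡ 1 (mod 2).
  s_4 = 1 + 1 + 0 + 1 + 0 + 0 + 0 + 1 = 4 ≡ 0 (mod 2).
s = (1, 0, 1, 0)^T — this equals column 10 of H (binary 1010), so error is at position 10.
Correct: flip bit 10 of r = 111101100000001 to get c = 111101100100001.


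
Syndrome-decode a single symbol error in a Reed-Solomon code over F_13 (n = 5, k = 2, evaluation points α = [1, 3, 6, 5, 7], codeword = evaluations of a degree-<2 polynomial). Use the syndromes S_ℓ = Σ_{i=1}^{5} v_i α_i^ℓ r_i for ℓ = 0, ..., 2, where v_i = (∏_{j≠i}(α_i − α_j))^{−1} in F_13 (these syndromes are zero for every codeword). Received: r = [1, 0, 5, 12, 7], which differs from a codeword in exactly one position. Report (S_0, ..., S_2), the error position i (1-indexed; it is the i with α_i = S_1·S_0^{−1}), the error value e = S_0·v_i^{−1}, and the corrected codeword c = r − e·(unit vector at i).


S = (1, 7, 10), error at position 5, error magnitude e = 9, c = [1, 0, 5, 12, 11].

Step 1: column multipliers v_i = (∏_{j≠i}(α_i − α_j))^{−1} mod 13.
  i = 1 (α = 1): (1−3)(1−6)(1−5)(1−7) = (−2)·(−5)·(−4)·(−6) = 240 ≡ 6, so v_1 = 6^{−1} = 11 (mod 13).
  i = 2 (α = 3): (3−1)(3−6)(3−5)(3−7) = 2·(−3)·(−2)·(−4) = −48 ≡ 4, so v_2 = 4^{−1} = 10 (mod 13).
  i = 3 (α = 6): (6−1)(6−3)(6−5)(6−7) = 5·3·1·(−1) = −15 ≡ 11, so v_3 = 11^{−1} = 6 (mod 13).
  i = 4 (α = 5): (5−1)(5−3)(5−6)(5−7) = 4·2·(−1)·(−2) = 16 ≡ 3, so v_4 = 3^{−1} = 9 (mod 13).
  i = 5 (α = 7): (7−1)(7−3)(7−6)(7−5) = 6·4·1·2 = 48 ≡ 9, so v_5 = 9^{−1} = 3 (mod 13).
  v = [11, 10, 6, 9, 3].
Step 2: syndromes of r = [1, 0, 5, 12, 7] (all sums mod 13).
  S_0 = Σ v_i r_i = 11·1 + 10·0 + 6·5 + 9·12 + 3·7 = 170 ≡ 1.
  S_1 = Σ v_i α_i r_i = 11·1·1 + 10·3·0 + 6·6·5 + 9·5·12 + 3·7·7 = 878 ≡ 7.
  α_i^2 mod 13 = [1, 9, 10, 12, 10].
  S_2 = Σ v_i α_i^2 r_i = 11·1·1 + 10·9·0 + 6·10·5 + 9·12·12 + 3·10·7 = 1817 ≡ 10.
  S = (1, 7, 10) ≠ 0, so r is not a codeword (an error is present).
Step 3: locate the error. For a single error e at position i, S_ℓ = v_i·e·α_i^ℓ, so α_err = S_1/S_0.
  S_0^{−1} = 1^{−1} = 1 (mod 13), so α_err = 7·1 = 7 ≡ 7 = α_5. Error position i = 5.
  Consistency check: S_2/S_1 = 10·2 = 20 ≡ 7 = α_err ✓ (single-error assumption holds).
Step 4: error magnitude e = S_0/v_5 = S_0·∏_{j≠5}(α_5 − α_j) = 1·9 = 9 ≡ 9 (mod 13).
Step 5: correct position 5: c_5 = r_5 − e = 7 − 9 ≡ 11 (mod 13). Hence c = [1, 0, 5, 12, 11].
  Check: interpolating c through the α_i gives m(x) = 8 + 6·x (degree < 2) with m(α_i) = c_i for every i, so c is indeed a codeword.
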